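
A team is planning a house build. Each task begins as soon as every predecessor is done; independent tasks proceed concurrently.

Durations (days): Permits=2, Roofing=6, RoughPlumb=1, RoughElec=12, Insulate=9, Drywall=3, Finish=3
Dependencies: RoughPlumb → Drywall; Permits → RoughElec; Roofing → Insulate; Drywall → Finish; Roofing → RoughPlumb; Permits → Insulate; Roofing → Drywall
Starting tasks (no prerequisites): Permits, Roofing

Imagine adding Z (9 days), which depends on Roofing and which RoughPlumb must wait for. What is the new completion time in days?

22

Originally the plan takes 15 days.
With Z inserted, RoughPlumb now waits for max(Roofing, Z).
New critical path: Roofing→Z→RoughPlumb→Drywall→Finish = 6+9+1+3+3 = 22 ⇒ 22 days.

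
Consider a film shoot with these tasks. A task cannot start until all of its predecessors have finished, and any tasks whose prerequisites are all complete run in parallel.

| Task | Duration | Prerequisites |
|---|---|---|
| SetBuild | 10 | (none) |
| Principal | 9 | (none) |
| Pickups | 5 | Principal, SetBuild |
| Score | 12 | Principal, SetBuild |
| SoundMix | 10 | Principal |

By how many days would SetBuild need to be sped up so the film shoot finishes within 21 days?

1

Current finish: 22 days; target: 21.
SetBuild is on every critical path, so each day cut from SetBuild cuts the finish by one (this holds down to a finish of 21).
Need 22 − 21 = 1 day off SetBuild → SetBuild becomes 9 days, finish becomes 21.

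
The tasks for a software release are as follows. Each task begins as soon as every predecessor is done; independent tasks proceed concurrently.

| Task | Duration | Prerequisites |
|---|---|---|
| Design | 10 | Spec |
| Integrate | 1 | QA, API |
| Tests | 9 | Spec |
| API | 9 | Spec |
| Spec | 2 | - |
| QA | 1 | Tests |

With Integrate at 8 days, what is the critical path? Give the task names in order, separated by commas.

Spec, Tests, QA, Integrate

Actual critical path: Spec→Tests→QA→Integrate = 2+9+1+1 = 13 ⇒ 13 days.
Integrate is on the critical path; changing it to 8 makes that path 20 days.
No other chain overtakes it, so the finish is 20 days.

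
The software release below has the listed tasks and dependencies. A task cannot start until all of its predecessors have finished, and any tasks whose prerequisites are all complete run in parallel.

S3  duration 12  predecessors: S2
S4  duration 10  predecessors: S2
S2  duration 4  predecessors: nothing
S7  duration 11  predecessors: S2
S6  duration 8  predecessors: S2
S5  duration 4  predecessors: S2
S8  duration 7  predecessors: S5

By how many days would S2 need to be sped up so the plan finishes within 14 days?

2

Current finish: 16 days; target: 14.
S2 is on every critical path, so each day cut from S2 cuts the finish by one (this holds down to a finish of 13).
Need 16 − 14 = 2 days off S2 → S2 becomes 2 days, finish becomes 14.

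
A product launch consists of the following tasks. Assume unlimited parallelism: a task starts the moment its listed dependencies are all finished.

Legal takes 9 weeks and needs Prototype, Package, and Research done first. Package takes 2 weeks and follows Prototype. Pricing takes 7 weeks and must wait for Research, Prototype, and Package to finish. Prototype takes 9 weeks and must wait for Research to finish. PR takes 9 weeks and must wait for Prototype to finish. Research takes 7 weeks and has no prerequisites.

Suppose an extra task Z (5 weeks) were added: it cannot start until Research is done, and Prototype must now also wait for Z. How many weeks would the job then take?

Originally the job takes 27 weeks.
With Z inserted, Prototype now waits for max(Research, Z).
New critical path: Research→Z→Prototype→Package→Legal = 7+5+9+2+9 = 32 ⇒ 32 weeks.

32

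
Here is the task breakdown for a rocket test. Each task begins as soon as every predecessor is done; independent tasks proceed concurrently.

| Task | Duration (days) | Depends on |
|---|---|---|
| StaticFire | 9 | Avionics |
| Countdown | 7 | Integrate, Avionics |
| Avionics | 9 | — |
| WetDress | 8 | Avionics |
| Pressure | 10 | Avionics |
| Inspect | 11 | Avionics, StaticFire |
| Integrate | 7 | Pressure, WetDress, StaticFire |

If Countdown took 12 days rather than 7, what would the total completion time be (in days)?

Actual critical path: Avionics→Pressure→Integrate→Countdown = 9+10+7+7 = 33 ⇒ 33 days.
Countdown lies on that path, so at 12 days the path becomes 38 days.
That remains the longest chain; total 38 days.

38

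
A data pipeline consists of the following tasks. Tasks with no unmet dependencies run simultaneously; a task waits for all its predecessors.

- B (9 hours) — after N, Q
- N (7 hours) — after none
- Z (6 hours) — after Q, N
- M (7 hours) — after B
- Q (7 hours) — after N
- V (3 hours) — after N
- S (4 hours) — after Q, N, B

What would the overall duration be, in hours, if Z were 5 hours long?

Baseline: N→Q→B→M = 7+7+9+7 = 30 → 30 hours.
Z is off the critical path — its longest chain is 20 hours, giving 10 of slack.
No other chain overtakes it, so the finish is 30 hours.

30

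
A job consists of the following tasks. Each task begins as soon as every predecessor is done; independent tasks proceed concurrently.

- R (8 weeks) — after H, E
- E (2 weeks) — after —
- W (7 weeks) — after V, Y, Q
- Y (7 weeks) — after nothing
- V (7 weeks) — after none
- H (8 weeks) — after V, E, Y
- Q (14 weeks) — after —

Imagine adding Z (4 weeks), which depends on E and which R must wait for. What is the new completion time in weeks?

Originally the project takes 23 weeks.
With Z inserted, R now waits for max(H, E, Z).
New critical path: Y→H→R = 7+8+8 = 23 ⇒ 23 weeks.

23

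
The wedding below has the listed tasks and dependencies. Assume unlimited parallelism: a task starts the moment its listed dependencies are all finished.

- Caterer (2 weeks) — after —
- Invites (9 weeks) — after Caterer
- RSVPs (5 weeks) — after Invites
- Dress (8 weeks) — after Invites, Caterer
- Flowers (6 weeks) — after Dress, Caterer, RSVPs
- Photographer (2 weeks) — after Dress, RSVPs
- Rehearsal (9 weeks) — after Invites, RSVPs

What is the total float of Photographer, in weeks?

4

Caterer→Invites→RSVPs→Rehearsal = 2+9+5+9 = 25 sets the makespan at 25 weeks.
The longest chain containing Photographer totals 21 weeks.
So Photographer can slip 25 − 21 = 4 weeks.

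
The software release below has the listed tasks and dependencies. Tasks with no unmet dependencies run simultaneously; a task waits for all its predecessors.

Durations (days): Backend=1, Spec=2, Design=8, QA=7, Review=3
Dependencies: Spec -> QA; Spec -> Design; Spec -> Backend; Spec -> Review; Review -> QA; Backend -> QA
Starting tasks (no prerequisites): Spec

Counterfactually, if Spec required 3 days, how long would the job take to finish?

Baseline: Spec→Review→QA = 2+3+7 = 12 → 12 days.
Spec is on the critical path; changing it to 3 makes that path 13 days.
The critical path is still Spec→Review→QA; finish is now 13 days.

13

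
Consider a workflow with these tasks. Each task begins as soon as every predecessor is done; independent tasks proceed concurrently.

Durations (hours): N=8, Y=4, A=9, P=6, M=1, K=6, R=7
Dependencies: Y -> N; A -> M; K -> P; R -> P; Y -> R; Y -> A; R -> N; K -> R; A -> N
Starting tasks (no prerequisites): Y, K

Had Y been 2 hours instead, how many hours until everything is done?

21

Actual critical path: Y→A→N = 4+9+8 = 21 ⇒ 21 hours.
Y lies on that path, so at 2 hours the path becomes 19 hours.
The binding chain switches to K→R→N = 6+7+8 = 21; finish 21 hours.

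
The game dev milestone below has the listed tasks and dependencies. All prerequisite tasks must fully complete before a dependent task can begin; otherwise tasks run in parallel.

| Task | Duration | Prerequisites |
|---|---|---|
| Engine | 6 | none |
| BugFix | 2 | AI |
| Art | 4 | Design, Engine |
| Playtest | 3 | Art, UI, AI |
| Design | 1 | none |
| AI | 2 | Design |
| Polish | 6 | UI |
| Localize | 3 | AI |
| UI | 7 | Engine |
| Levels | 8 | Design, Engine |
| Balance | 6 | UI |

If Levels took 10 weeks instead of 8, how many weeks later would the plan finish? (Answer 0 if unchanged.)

0

Actual critical path: Engine→UI→Balance = 6+7+6 = 19 ⇒ 19 weeks.
Levels has 5 weeks of float (longest path through it is 14).
No other chain overtakes it, so the finish is 19 weeks.
Change in finish: 19 − 19 = +0 weeks.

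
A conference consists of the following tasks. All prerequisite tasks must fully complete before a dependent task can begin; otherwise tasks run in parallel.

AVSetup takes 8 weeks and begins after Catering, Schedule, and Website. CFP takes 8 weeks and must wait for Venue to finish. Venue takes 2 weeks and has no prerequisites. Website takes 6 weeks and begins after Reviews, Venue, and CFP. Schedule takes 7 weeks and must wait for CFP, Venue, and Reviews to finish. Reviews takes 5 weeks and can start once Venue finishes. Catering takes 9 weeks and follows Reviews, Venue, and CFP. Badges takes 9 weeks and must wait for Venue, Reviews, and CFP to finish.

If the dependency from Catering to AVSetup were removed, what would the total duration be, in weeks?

Original critical path: Venue→CFP→Catering→AVSetup = 2+8+9+8 = 27 ⇒ 27 weeks.
Without Catering→AVSetup, AVSetup's earliest start moves from 19 to 17.
The longest chain is now Venue→CFP→Schedule→AVSetup = 2+8+7+8 = 25, so the schedule takes 25 weeks.

25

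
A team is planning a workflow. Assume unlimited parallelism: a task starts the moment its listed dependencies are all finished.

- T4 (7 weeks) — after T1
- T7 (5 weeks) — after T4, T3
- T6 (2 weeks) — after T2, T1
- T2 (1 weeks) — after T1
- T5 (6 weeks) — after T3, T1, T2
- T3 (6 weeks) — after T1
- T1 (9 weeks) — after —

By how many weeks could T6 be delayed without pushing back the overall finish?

Critical path: T1→T3→T5 = 9+6+6 = 21, so the finish is 21 weeks.
The longest chain containing T6 totals 12 weeks.
Slack of T6 = 19 − 10 = 9 weeks.

9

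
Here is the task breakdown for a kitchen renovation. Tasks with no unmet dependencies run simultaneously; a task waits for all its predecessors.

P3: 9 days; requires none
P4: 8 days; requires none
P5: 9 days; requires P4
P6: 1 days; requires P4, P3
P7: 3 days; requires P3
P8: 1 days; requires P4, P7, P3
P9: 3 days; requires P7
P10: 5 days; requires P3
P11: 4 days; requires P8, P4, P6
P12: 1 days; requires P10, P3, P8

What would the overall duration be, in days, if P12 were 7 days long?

The binding path is P3→P7→P8→P11 = 9+3+1+4 = 17; finish at 17 days.
The longest path through P12 is only 15 days, so P12 has float 2.
New critical path: P3→P10→P12 = 9+5+7 = 21 ⇒ 21 days.

21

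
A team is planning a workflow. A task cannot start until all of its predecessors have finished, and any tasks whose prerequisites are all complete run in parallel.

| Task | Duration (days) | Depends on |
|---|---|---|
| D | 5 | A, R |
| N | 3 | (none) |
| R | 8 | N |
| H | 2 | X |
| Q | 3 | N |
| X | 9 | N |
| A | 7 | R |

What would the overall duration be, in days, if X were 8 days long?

23

As given, the longest chain is N→R→A→D = 3+8+7+5 = 23, so the finish is 23 days.
The longest path through X is only 14 days, so X has float 9.
No other chain overtakes it, so the finish is 23 days.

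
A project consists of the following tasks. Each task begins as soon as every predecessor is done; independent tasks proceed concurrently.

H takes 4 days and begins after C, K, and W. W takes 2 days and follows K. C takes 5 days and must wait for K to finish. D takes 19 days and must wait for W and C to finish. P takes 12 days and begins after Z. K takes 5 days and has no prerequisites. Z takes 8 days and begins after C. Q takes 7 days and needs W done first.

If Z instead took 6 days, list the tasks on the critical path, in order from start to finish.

The binding path is K→C→Z→P = 5+5+8+12 = 30; finish at 30 days.
Z is on the critical path; changing it to 6 makes that path 28 days.
Now K→C→D = 5+5+19 = 29 is longest, so the finish becomes 29 days.

K, C, D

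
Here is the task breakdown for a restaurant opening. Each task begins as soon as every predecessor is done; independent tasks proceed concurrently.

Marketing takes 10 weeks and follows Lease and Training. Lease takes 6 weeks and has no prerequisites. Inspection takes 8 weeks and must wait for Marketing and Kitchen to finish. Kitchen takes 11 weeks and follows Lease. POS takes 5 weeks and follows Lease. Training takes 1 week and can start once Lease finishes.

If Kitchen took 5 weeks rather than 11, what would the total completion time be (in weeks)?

25

The binding path is Lease→Kitchen→Inspection = 6+11+8 = 25; finish at 25 weeks.
Kitchen is on the critical path; changing it to 5 makes that path 19 weeks.
Now Lease→Training→Marketing→Inspection = 6+1+10+8 = 25 is longest, so the finish becomes 25 weeks.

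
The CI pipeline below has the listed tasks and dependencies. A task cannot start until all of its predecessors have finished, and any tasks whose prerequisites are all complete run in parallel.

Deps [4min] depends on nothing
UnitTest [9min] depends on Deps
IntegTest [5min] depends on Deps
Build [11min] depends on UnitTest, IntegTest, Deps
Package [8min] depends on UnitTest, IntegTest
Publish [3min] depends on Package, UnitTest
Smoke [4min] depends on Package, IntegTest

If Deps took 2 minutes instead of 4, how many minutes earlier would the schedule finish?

Actual critical path: Deps→UnitTest→Package→Smoke = 4+9+8+4 = 25 ⇒ 25 minutes.
Deps lies on that path, so at 2 minutes the path becomes 23 minutes.
That remains the longest chain; total 23 minutes.
Change in finish: 23 − 25 = -2 minutes.

2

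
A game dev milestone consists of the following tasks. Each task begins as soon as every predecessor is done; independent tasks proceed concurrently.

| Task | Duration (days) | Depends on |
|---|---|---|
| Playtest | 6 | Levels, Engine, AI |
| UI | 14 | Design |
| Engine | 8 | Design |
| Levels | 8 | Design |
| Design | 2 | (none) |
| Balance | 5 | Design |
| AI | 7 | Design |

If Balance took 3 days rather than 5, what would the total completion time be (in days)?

Baseline: Design→Engine→Playtest = 2+8+6 = 16 → 16 days.
Balance has 9 days of float (longest path through it is 7).
No other chain overtakes it, so the finish is 16 days.

16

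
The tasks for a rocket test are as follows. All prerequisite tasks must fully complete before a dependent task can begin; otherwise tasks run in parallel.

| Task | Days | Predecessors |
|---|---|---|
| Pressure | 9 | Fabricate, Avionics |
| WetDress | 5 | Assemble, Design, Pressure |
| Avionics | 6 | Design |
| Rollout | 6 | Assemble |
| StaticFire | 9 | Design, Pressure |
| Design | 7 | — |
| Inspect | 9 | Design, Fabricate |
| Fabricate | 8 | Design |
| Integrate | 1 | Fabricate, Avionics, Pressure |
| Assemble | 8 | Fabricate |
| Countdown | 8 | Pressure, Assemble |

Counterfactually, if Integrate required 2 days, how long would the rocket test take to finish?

33

Actual critical path: Design→Fabricate→Pressure→StaticFire = 7+8+9+9 = 33 ⇒ 33 days.
Integrate has 8 days of float (longest path through it is 25).
That remains the longest chain; total 33 days.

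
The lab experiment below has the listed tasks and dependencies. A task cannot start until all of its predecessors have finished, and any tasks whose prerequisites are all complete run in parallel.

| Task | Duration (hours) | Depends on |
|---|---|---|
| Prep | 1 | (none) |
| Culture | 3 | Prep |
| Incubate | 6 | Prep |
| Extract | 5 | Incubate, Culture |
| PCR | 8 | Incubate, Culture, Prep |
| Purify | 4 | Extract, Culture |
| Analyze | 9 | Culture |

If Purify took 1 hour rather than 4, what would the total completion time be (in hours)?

Critical path before the change: Prep→Incubate→Extract→Purify = 1+6+5+4 = 16 giving 16 hours.
Purify lies on that path, so at 1 hour the path becomes 13 hours.
Now Prep→Incubate→PCR = 1+6+8 = 15 is longest, so the finish becomes 15 hours.

15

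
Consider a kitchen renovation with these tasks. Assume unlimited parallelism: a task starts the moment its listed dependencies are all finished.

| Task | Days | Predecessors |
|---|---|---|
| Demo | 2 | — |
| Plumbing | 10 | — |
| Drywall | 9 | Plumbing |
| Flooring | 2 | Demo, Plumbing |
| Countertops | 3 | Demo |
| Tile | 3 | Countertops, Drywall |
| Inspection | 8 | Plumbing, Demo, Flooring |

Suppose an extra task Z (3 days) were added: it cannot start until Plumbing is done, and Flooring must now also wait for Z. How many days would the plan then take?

23

Originally the plan takes 22 days.
With Z inserted, Flooring now waits for max(Demo, Plumbing, Z).
New critical path: Plumbing→Z→Flooring→Inspection = 10+3+2+8 = 23 ⇒ 23 days.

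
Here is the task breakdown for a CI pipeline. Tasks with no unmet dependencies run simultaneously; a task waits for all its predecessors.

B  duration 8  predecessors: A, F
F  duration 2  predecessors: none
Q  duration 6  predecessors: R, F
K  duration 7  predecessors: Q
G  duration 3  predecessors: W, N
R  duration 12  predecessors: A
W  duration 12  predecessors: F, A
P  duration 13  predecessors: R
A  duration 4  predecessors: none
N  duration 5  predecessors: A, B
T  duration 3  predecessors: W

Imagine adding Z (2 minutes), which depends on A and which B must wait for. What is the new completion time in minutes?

29

Originally the plan takes 29 minutes.
With Z inserted, B now waits for max(A, F, Z).
New critical path: A→R→Q→K = 4+12+6+7 = 29 ⇒ 29 minutes.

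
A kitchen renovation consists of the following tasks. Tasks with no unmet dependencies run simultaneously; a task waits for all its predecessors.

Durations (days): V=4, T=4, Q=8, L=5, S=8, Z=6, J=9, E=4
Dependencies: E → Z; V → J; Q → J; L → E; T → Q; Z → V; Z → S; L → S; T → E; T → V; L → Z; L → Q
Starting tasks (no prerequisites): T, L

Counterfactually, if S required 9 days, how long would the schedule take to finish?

The binding path is L→E→Z→V→J = 5+4+6+4+9 = 28; finish at 28 days.
The longest path through S is only 23 days, so S has float 5.
That remains the longest chain; total 28 days.

28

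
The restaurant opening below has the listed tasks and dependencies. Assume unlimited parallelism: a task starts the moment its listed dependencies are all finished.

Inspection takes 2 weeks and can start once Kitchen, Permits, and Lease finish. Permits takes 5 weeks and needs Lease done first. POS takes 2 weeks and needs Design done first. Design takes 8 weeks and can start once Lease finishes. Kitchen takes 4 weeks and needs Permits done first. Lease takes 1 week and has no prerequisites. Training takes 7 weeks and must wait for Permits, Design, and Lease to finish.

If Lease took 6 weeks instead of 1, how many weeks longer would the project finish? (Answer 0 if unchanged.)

Actual critical path: Lease→Design→Training = 1+8+7 = 16 ⇒ 16 weeks.
Lease is on the critical path; changing it to 6 makes that path 21 weeks.
The critical path is still Lease→Design→Training; finish is now 21 weeks.
Change in finish: 21 − 16 = +5 weeks.

5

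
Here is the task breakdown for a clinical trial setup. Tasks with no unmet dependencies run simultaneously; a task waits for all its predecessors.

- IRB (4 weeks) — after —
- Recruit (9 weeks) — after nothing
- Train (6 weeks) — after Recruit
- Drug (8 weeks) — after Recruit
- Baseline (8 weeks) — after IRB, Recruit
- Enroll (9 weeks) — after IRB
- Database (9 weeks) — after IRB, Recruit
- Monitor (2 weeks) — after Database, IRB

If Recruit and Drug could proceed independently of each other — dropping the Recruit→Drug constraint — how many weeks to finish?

With the dependency in place, Recruit→Database→Monitor = 9+9+2 = 20 sets the finish at 20 weeks.
Without Recruit→Drug, Drug's earliest start moves from 9 to 0.
The longest chain is now Recruit→Database→Monitor = 9+9+2 = 20, so the job takes 20 weeks.

20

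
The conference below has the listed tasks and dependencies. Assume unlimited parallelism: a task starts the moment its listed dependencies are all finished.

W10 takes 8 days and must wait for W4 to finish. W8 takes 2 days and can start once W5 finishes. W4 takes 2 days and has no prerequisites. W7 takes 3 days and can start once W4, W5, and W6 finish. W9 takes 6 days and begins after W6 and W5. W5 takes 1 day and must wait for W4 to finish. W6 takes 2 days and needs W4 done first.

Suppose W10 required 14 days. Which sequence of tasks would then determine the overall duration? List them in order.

Critical path before the change: W4→W10 = 2+8 = 10 giving 10 days.
Since W10 is critical, the +6 change carries straight to that chain (now 16 days).
No other chain overtakes it, so the finish is 16 days.

W4, W10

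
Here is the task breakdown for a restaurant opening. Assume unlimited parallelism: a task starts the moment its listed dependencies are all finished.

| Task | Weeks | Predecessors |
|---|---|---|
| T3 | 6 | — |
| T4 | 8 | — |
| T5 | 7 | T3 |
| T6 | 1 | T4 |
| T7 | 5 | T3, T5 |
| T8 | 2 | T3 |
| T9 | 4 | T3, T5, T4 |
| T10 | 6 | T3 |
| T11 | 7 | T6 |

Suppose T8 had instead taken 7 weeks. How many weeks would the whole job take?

18

Critical path before the change: T3→T5→T7 = 6+7+5 = 18 giving 18 weeks.
T8 is off the critical path — its longest chain is 8 weeks, giving 10 of slack.
The critical path is still T3→T5→T7; finish is now 18 weeks.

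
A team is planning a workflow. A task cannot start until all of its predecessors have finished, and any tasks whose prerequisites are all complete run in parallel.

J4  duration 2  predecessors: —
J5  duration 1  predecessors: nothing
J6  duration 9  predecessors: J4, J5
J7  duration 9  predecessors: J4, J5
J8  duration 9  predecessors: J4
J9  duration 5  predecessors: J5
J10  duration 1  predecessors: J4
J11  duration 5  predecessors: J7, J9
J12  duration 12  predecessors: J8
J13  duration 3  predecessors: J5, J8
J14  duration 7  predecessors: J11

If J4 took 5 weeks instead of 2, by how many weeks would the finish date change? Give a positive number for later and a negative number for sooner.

As given, the longest chain is J4→J7→J11→J14 = 2+9+5+7 = 23, so the finish is 23 weeks.
Since J4 is critical, the +3 change carries straight to that chain (now 26 weeks).
No other chain overtakes it, so the finish is 26 weeks.
Change in finish: 26 − 23 = +3 weeks.

3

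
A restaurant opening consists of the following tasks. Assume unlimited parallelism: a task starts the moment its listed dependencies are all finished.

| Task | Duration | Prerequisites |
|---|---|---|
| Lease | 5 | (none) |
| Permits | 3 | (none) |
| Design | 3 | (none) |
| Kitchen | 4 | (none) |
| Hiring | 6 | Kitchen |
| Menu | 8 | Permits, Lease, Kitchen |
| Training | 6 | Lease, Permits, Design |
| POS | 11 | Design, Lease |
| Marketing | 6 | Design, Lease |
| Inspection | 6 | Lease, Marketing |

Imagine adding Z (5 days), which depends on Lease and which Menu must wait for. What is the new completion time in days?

18

Originally the plan takes 17 days.
With Z inserted, Menu now waits for max(Permits, Lease, Kitchen, Z).
New critical path: Lease→Z→Menu = 5+5+8 = 18 ⇒ 18 days.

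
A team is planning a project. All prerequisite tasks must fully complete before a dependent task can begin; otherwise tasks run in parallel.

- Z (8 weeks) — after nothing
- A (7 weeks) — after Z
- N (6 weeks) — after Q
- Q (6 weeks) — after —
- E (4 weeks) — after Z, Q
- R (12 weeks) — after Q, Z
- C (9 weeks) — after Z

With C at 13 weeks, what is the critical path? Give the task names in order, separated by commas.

Baseline: Z→R = 8+12 = 20 → 20 weeks.
C is off the critical path — its longest chain is 17 weeks, giving 3 of slack.
New critical path: Z→C = 8+13 = 21 ⇒ 21 weeks.

Z, C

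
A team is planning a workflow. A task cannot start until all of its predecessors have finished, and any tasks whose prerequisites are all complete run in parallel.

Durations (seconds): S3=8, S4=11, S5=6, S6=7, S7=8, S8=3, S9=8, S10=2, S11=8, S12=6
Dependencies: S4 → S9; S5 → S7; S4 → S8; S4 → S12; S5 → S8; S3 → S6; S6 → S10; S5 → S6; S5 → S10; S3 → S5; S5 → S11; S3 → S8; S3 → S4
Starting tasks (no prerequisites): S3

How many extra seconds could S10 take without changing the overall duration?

4

The longest chain is S3→S4→S9 = 8+11+8 = 27; overall finish 27 seconds.
Longest path through S10: 23 seconds (earliest finish 23, latest finish 27).
Slack of S10 = 25 − 21 = 4 seconds.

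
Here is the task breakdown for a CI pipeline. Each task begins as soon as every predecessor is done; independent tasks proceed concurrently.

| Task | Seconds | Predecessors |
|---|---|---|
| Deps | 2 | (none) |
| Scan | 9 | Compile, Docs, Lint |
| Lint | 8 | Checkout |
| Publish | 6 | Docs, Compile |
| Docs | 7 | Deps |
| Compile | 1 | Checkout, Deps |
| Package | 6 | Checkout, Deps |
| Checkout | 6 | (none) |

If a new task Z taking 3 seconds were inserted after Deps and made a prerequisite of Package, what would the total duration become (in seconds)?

23

Originally the plan takes 23 seconds.
With Z inserted, Package now waits for max(Checkout, Deps, Z).
New critical path: Checkout→Lint→Scan = 6+8+9 = 23 ⇒ 23 seconds.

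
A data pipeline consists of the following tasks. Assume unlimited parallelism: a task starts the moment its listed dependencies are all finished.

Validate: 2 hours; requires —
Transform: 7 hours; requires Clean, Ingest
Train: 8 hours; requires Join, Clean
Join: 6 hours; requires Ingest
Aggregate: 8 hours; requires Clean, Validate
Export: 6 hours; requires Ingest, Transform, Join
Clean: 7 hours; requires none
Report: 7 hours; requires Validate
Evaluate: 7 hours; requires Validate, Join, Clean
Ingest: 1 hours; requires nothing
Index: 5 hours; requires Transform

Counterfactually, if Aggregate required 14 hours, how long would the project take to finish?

As given, the longest chain is Clean→Transform→Export = 7+7+6 = 20, so the finish is 20 hours.
Aggregate has 5 hours of float (longest path through it is 15).
New critical path: Clean→Aggregate = 7+14 = 21 ⇒ 21 hours.

21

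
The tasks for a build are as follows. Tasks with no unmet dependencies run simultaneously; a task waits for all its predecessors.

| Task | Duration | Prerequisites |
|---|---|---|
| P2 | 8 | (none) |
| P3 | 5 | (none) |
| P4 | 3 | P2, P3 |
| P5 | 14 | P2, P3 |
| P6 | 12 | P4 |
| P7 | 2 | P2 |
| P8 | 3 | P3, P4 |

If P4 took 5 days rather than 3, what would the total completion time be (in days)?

25

Actual critical path: P2→P4→P6 = 8+3+12 = 23 ⇒ 23 days.
P4 is on the critical path; changing it to 5 makes that path 25 days.
That remains the longest chain; total 25 days.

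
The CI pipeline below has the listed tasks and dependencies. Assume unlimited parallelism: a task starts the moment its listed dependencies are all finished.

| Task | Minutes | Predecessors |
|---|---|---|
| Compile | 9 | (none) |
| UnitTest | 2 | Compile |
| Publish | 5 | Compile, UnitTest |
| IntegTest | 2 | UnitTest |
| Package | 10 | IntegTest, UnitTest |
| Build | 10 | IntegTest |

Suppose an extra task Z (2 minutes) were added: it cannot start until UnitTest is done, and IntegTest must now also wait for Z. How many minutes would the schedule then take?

25

Originally the schedule takes 23 minutes.
With Z inserted, IntegTest now waits for max(UnitTest, Z).
New critical path: Compile→UnitTest→Z→IntegTest→Build = 9+2+2+2+10 = 25 ⇒ 25 minutes.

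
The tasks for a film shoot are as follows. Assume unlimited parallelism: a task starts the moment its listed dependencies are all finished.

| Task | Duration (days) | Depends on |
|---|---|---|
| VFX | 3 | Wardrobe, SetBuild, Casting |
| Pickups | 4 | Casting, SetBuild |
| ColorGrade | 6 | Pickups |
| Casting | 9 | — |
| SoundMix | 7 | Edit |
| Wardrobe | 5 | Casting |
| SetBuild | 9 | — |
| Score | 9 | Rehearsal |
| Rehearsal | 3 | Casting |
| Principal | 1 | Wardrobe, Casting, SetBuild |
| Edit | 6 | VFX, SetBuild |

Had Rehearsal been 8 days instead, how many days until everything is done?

Baseline: Casting→Wardrobe→VFX→Edit→SoundMix = 9+5+3+6+7 = 30 → 30 days.
The longest path through Rehearsal is only 21 days, so Rehearsal has float 9.
The critical path is still Casting→Wardrobe→VFX→Edit→SoundMix; finish is now 30 days.

30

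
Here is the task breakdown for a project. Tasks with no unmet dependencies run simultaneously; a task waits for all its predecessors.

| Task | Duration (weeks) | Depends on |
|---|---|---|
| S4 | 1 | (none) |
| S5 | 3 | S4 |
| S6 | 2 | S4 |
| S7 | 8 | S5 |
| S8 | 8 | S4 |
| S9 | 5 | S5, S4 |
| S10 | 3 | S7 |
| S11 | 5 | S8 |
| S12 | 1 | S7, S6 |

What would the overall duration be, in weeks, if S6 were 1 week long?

15

Actual critical path: S4→S5→S7→S10 = 1+3+8+3 = 15 ⇒ 15 weeks.
S6 has 11 weeks of float (longest path through it is 4).
No other chain overtakes it, so the finish is 15 weeks.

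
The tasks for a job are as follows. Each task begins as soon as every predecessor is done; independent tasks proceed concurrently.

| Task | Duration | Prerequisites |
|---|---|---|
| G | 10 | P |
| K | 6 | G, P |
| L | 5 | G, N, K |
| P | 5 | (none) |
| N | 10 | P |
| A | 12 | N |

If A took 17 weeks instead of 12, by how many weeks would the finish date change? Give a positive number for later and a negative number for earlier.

As given, the longest chain is P→N→A = 5+10+12 = 27, so the finish is 27 weeks.
A is on the critical path; changing it to 17 makes that path 32 weeks.
The critical path is still P→N→A; finish is now 32 weeks.
Change in finish: 32 − 27 = +5 weeks.

5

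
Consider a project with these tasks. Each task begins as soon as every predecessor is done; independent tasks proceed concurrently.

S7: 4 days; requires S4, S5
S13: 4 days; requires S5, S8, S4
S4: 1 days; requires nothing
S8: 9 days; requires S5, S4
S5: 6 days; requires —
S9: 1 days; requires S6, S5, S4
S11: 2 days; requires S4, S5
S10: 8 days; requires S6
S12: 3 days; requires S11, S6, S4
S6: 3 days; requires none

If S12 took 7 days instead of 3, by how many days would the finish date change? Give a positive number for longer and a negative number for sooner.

Baseline: S5→S8→S13 = 6+9+4 = 19 → 19 days.
S12 is off the critical path — its longest chain is 11 days, giving 8 of slack.
That remains the longest chain; total 19 days.
Change in finish: 19 − 19 = +0 days.

0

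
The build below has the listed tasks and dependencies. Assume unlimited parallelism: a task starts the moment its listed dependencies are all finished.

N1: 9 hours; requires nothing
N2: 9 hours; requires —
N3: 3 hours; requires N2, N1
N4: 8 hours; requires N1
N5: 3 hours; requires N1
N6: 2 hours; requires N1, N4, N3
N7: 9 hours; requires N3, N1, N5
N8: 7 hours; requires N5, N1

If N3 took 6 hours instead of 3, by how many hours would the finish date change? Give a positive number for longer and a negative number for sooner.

3

Critical path before the change: N1→N3→N7 = 9+3+9 = 21 giving 21 hours.
N3 lies on that path, so at 6 hours the path becomes 24 hours.
No other chain overtakes it, so the finish is 24 hours.
Change in finish: 24 − 21 = +3 hours.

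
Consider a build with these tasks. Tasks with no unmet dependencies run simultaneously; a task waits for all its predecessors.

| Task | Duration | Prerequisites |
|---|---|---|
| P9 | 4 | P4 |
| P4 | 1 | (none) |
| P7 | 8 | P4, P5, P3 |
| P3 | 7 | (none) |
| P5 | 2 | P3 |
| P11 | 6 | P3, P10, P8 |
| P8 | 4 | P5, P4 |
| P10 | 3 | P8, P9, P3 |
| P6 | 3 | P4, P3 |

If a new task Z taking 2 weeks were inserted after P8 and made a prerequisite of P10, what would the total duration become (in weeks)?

Originally the schedule takes 22 weeks.
With Z inserted, P10 now waits for max(P8, P9, P3, Z).
New critical path: P3→P5→P8→Z→P10→P11 = 7+2+4+2+3+6 = 24 ⇒ 24 weeks.

24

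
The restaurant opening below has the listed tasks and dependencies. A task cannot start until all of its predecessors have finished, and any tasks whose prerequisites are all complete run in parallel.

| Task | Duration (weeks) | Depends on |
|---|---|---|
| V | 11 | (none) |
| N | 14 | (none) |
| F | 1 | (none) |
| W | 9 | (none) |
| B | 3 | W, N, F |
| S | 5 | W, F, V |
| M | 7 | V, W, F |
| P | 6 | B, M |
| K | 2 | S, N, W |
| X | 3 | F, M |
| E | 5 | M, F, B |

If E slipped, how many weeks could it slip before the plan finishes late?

V→M→P = 11+7+6 = 24 sets the makespan at 24 weeks.
Longest path through E: 23 weeks (earliest finish 23, latest finish 24).
Slack of E = 19 − 18 = 1 week.

1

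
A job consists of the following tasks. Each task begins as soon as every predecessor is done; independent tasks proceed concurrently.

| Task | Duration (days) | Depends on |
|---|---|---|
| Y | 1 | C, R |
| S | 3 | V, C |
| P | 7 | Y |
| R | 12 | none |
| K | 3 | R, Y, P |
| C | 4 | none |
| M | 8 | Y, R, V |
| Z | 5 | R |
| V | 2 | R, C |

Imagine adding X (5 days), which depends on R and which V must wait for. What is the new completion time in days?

27

Originally the project takes 23 days.
With X inserted, V now waits for max(R, C, X).
New critical path: R→X→V→M = 12+5+2+8 = 27 ⇒ 27 days.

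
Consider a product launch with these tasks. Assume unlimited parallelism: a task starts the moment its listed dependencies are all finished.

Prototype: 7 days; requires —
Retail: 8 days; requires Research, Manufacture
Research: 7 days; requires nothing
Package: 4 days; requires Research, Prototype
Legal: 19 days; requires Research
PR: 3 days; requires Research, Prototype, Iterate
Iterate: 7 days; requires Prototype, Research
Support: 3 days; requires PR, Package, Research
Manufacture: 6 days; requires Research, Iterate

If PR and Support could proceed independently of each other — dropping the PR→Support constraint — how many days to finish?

Before: longest chain Research→Iterate→Manufacture→Retail = 7+7+6+8 = 28, finish 28.
Without PR→Support, Support's earliest start moves from 17 to 11.
New critical path: Research→Iterate→Manufacture→Retail = 7+7+6+8 = 28 ⇒ 28 days.

28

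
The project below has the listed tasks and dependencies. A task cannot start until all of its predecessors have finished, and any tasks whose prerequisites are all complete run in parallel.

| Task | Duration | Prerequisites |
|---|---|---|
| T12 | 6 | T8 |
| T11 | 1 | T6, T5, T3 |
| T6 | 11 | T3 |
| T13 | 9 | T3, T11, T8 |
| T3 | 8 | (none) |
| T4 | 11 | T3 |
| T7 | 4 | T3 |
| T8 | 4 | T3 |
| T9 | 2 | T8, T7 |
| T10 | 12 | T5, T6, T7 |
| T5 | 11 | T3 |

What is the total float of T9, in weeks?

T3→T5→T10 = 8+11+12 = 31 sets the makespan at 31 weeks.
Longest path through T9: 14 weeks (earliest finish 14, latest finish 31).
Slack of T9 = 29 − 12 = 17 weeks.

17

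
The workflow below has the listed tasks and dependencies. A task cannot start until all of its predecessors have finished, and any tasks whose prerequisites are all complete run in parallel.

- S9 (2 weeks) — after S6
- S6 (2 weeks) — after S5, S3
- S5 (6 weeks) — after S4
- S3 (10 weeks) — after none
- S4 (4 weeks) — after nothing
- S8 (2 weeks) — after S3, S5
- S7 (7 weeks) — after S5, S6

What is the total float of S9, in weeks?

Critical path: S3→S6→S7 = 10+2+7 = 19, so the finish is 19 weeks.
S9 finishes as early as 14 and must finish by 19.
So S9 can slip 19 − 14 = 5 weeks.

5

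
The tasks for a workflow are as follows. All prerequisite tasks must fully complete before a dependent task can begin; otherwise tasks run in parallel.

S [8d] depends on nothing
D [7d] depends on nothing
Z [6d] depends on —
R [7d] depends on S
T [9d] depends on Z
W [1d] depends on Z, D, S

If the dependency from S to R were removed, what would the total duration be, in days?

15

Original critical path: S→R = 8+7 = 15 ⇒ 15 days.
Without S→R, R's earliest start moves from 8 to 0.
The longest chain is now Z→T = 6+9 = 15, so the workflow takes 15 days.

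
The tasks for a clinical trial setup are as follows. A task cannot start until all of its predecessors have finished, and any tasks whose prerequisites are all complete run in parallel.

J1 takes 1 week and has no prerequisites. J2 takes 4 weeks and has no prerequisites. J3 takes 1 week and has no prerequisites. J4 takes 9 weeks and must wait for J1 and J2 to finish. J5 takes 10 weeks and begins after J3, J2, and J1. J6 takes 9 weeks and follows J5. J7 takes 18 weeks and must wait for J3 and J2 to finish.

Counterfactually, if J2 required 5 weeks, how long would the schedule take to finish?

24

As given, the longest chain is J2→J5→J6 = 4+10+9 = 23, so the finish is 23 weeks.
Since J2 is critical, the +1 change carries straight to that chain (now 24 weeks).
That remains the longest chain; total 24 weeks.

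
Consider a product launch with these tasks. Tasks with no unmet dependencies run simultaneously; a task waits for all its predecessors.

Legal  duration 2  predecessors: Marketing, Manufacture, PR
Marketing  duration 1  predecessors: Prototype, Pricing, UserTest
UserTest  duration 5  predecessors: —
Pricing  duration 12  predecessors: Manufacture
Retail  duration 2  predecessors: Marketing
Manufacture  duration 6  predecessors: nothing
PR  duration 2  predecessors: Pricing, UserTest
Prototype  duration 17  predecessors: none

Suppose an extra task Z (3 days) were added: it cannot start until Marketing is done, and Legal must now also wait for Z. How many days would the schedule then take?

24

Originally the schedule takes 22 days.
With Z inserted, Legal now waits for max(Marketing, Manufacture, PR, Z).
New critical path: Manufacture→Pricing→Marketing→Z→Legal = 6+12+1+3+2 = 24 ⇒ 24 days.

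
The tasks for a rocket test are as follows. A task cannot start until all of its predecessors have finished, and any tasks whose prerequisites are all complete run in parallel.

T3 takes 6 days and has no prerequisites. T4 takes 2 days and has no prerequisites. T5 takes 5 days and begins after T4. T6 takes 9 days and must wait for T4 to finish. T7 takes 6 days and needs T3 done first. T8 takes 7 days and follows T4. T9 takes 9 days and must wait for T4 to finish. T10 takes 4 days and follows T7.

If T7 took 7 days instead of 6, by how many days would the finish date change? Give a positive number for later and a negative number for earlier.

1

The binding path is T3→T7→T10 = 6+6+4 = 16; finish at 16 days.
T7 lies on that path, so at 7 days the path becomes 17 days.
The critical path is still T3→T7→T10; finish is now 17 days.
Change in finish: 17 − 16 = +1 days.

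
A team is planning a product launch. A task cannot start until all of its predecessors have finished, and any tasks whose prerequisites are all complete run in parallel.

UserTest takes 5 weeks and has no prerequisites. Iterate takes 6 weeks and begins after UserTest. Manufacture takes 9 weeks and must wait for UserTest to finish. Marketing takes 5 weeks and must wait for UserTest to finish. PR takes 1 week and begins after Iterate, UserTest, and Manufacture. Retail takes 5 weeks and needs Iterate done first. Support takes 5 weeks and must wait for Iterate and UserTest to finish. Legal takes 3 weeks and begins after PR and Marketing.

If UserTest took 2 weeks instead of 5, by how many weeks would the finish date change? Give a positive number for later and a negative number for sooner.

Actual critical path: UserTest→Manufacture→PR→Legal = 5+9+1+3 = 18 ⇒ 18 weeks.
UserTest lies on that path, so at 2 weeks the path becomes 15 weeks.
That remains the longest chain; total 15 weeks.
Change in finish: 15 − 18 = -3 weeks.

-3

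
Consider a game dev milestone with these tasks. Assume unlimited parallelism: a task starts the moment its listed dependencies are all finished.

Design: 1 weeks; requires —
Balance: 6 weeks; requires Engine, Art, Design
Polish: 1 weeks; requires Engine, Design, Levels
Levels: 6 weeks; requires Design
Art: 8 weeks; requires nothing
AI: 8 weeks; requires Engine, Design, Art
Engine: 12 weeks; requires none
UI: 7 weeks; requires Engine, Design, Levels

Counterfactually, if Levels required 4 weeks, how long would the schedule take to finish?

As given, the longest chain is Engine→AI = 12+8 = 20, so the finish is 20 weeks.
Levels is off the critical path — its longest chain is 14 weeks, giving 6 of slack.
That remains the longest chain; total 20 weeks.

20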